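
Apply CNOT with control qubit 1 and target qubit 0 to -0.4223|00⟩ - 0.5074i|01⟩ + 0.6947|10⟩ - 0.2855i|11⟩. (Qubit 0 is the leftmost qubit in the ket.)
-0.4223|00⟩ - 0.2855i|01⟩ + 0.6947|10⟩ - 0.5074i|11⟩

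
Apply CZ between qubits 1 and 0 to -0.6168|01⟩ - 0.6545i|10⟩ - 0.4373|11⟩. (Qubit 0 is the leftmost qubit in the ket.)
-0.6168|01⟩ - 0.6545i|10⟩ + 0.4373|11⟩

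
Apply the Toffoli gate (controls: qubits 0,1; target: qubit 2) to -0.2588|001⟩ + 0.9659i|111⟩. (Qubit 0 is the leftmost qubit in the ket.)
-0.2588|001⟩ + 0.9659i|110⟩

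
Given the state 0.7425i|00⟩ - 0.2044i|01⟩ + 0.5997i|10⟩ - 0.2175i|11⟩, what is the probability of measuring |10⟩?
0.3596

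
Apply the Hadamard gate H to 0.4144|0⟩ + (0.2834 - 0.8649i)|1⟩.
(0.4934 - 0.6116i)|0⟩ + (0.09263 + 0.6116i)|1⟩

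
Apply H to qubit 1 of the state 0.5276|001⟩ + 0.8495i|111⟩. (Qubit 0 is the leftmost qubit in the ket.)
0.3731|001⟩ + 0.3731|011⟩ + 0.6007i|101⟩ - 0.6007i|111⟩

H on qubit 1 mixes each pair of kets that differ only in qubit 1: amplitudes (a, b) of (|…0…⟩, |…1…⟩) become ((a + b)/√2, (a − b)/√2). Kets absent from the input have amplitude 0.
(|001⟩, |011⟩): (a, b) = (0.5276, 0) → (0.3731, 0.3731)
(|101⟩, |111⟩): (a, b) = (0, 0.8495i) → (0.6007i, -0.6007i)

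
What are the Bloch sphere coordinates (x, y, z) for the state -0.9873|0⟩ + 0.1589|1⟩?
(-0.3138, 0, 0.9495)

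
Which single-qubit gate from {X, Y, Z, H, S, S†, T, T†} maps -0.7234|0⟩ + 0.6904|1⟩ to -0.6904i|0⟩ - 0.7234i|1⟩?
Y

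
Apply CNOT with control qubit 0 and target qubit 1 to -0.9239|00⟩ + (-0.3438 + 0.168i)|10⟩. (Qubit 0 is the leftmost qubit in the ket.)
-0.9239|00⟩ + (-0.3438 + 0.168i)|11⟩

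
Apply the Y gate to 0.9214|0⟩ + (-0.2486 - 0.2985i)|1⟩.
(-0.2985 + 0.2486i)|0⟩ + 0.9214i|1⟩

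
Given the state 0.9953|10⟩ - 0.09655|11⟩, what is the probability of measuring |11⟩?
0.009322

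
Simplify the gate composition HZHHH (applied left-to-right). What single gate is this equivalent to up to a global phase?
X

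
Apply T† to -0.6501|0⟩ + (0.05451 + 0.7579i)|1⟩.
-0.6501|0⟩ + (0.5745 + 0.4974i)|1⟩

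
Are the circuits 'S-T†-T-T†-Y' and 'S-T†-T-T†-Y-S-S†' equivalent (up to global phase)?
Yes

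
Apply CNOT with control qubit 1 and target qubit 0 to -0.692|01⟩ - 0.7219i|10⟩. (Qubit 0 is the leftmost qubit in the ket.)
-0.7219i|10⟩ - 0.692|11⟩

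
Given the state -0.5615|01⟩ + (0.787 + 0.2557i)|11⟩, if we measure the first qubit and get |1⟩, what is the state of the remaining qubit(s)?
(0.9511 + 0.309i)|1⟩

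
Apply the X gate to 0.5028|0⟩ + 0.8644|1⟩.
0.8644|0⟩ + 0.5028|1⟩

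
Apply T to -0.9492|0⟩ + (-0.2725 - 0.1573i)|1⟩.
-0.9492|0⟩ + (-0.08146 - 0.3039i)|1⟩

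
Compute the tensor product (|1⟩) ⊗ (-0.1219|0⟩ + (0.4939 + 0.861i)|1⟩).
-0.1219|10⟩ + (0.4939 + 0.861i)|11⟩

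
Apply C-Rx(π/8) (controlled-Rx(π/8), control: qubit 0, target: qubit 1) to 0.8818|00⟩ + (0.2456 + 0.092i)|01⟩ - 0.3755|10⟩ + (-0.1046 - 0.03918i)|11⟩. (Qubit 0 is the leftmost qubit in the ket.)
0.8818|00⟩ + (0.2456 + 0.092i)|01⟩ + (-0.3759 + 0.02041i)|10⟩ + (-0.1026 + 0.03483i)|11⟩

C-Rx(π/8) leaves the control-|0⟩ kets |00⟩, |01⟩ unchanged and applies Rx(π/8) to qubit 1 on the control-|1⟩ pair (|10⟩, |11⟩).
Rx(π/8) = [[cos(θ/2), −i·sin(θ/2)], [−i·sin(θ/2), cos(θ/2)]]; θ = π/8, cos(θ/2) ≈ 0.980785, sin(θ/2) ≈ 0.19509.
With a = amp(|10⟩) = -0.3755 and b = amp(|11⟩) = (-0.1046 - 0.03918i):
new amp(|10⟩) = (0.980785)·a + (-0.19509i)·b = (-0.3759 + 0.02041i)
new amp(|11⟩) = (-0.19509i)·a + (0.980785)·b = (-0.1026 + 0.03483i)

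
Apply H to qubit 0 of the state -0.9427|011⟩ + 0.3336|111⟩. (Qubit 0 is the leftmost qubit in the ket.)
-0.4307|011⟩ - 0.9025|111⟩

H on qubit 0 mixes each pair of kets that differ only in qubit 0: amplitudes (a, b) of (|…0…⟩, |…1…⟩) become ((a + b)/√2, (a − b)/√2). Kets absent from the input have amplitude 0.
(|011⟩, |111⟩): (a, b) = (-0.9427, 0.3336) → (-0.4307, -0.9025)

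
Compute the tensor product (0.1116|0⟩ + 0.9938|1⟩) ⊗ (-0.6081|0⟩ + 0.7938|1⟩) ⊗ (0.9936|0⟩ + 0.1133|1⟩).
-0.06743|000⟩ - 0.007689|001⟩ + 0.08802|010⟩ + 0.01004|011⟩ - 0.6005|100⟩ - 0.06847|101⟩ + 0.7838|110⟩ + 0.08938|111⟩

amp(|b₁b₂…⟩) = product of the factor amplitudes for bits b₁, b₂, …; only kets whose every factor amplitude is nonzero survive.
|000⟩: (0.1116)(-0.6081)(0.9936) = -0.06743
|001⟩: (0.1116)(-0.6081)(0.1133) = -0.007689
|010⟩: (0.1116)(0.7938)(0.9936) = 0.08802
|011⟩: (0.1116)(0.7938)(0.1133) = 0.01004
|100⟩: (0.9938)(-0.6081)(0.9936) = -0.6005
|101⟩: (0.9938)(-0.6081)(0.1133) = -0.06847
|110⟩: (0.9938)(0.7938)(0.9936) = 0.7838
|111⟩: (0.9938)(0.7938)(0.1133) = 0.08938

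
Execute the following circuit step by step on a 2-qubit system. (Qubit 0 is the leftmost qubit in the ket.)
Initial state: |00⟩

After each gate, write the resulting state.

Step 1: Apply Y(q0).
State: i|10⟩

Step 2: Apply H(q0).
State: (1/√2)i|00⟩ - (1/√2)i|10⟩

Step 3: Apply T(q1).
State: (1/√2)i|00⟩ - (1/√2)i|10⟩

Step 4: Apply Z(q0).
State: (1/√2)i|00⟩ + (1/√2)i|10⟩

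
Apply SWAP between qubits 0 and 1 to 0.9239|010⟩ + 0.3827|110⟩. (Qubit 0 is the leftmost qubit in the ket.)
0.9239|100⟩ + 0.3827|110⟩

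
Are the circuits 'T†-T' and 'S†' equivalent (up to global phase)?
No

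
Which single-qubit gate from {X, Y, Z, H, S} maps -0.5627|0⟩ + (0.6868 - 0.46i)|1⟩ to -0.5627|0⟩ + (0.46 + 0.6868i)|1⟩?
S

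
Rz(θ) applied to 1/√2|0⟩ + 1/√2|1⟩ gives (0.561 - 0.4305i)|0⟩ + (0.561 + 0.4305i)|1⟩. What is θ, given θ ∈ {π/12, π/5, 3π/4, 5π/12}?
5π/12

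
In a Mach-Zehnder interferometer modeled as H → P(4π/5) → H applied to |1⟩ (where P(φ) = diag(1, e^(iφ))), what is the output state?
(0.9045 - 0.2939i)|0⟩ + (0.09549 + 0.2939i)|1⟩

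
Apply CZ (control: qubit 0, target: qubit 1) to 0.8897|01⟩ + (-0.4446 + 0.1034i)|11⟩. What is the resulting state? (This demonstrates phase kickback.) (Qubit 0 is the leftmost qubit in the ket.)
0.8897|01⟩ + (0.4446 - 0.1034i)|11⟩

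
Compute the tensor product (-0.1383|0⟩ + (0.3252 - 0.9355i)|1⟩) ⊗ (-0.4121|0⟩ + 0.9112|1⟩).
0.05699|00⟩ - 0.126|01⟩ + (-0.134 + 0.3855i)|10⟩ + (0.2963 - 0.8524i)|11⟩

amp(|b₁b₂…⟩) = product of the factor amplitudes for bits b₁, b₂, …; only kets whose every factor amplitude is nonzero survive.
|00⟩: (-0.1383)(-0.4121) = 0.05699
|01⟩: (-0.1383)(0.9112) = -0.126
|10⟩: (0.3252 - 0.9355i)(-0.4121) = (-0.134 + 0.3855i)
|11⟩: (0.3252 - 0.9355i)(0.9112) = (0.2963 - 0.8524i)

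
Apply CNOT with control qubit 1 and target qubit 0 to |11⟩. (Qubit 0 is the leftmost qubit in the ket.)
|01⟩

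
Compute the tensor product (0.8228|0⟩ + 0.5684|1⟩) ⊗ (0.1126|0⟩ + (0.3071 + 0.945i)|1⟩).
0.09265|00⟩ + (0.2527 + 0.7775i)|01⟩ + 0.064|10⟩ + (0.1746 + 0.5371i)|11⟩

amp(|b₁b₂…⟩) = product of the factor amplitudes for bits b₁, b₂, …; only kets whose every factor amplitude is nonzero survive.
|00⟩: (0.8228)(0.1126) = 0.09265
|01⟩: (0.8228)(0.3071 + 0.945i) = (0.2527 + 0.7775i)
|10⟩: (0.5684)(0.1126) = 0.064
|11⟩: (0.5684)(0.3071 + 0.945i) = (0.1746 + 0.5371i)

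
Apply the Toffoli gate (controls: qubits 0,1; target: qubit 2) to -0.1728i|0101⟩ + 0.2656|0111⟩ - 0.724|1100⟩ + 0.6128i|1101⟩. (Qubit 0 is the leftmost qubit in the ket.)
-0.1728i|0101⟩ + 0.2656|0111⟩ - 0.724|1110⟩ + 0.6128i|1111⟩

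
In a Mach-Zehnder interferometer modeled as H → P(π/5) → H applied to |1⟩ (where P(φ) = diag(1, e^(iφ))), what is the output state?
(0.09549 - 0.2939i)|0⟩ + (0.9045 + 0.2939i)|1⟩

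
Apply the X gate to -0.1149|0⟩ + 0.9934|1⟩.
0.9934|0⟩ - 0.1149|1⟩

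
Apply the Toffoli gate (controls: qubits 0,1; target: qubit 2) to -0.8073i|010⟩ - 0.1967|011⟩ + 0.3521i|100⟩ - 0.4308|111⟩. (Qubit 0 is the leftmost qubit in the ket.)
-0.8073i|010⟩ - 0.1967|011⟩ + 0.3521i|100⟩ - 0.4308|110⟩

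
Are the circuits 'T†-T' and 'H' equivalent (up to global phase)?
No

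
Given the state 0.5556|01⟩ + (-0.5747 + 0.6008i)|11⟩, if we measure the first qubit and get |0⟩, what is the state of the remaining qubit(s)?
|1⟩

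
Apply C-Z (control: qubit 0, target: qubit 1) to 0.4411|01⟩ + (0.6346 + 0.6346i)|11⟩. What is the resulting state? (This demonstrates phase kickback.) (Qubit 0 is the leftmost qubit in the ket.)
0.4411|01⟩ + (-0.6346 - 0.6346i)|11⟩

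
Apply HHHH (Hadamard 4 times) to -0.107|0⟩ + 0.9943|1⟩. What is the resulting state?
-0.107|0⟩ + 0.9943|1⟩

H² = I, so an even number of Hadamards cancels: H^4 = I and the state is unchanged.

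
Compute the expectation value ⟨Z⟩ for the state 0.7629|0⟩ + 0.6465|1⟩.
0.1641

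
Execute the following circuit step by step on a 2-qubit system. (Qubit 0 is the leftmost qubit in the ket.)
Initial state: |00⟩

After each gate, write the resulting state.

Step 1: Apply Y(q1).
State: i|01⟩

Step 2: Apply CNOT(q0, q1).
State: i|01⟩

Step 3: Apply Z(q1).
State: -i|01⟩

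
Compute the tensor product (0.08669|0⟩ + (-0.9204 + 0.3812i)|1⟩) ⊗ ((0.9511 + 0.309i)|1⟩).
(0.08245 + 0.02679i)|01⟩ + (-0.9932 + 0.07816i)|11⟩

amp(|b₁b₂…⟩) = product of the factor amplitudes for bits b₁, b₂, …; only kets whose every factor amplitude is nonzero survive.
|01⟩: (0.08669)(0.9511 + 0.309i) = (0.08245 + 0.02679i)
|11⟩: (-0.9204 + 0.3812i)(0.9511 + 0.309i) = (-0.9932 + 0.07816i)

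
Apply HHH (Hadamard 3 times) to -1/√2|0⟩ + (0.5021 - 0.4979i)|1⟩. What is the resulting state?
(-0.145 - 0.3521i)|0⟩ + (-0.855 + 0.3521i)|1⟩

H² = I, so H^3 = H: a single Hadamard. With (a, b) = (-1/√2, (0.5021 - 0.4979i)), H gives ((a + b)/√2, (a − b)/√2) = ((-0.145 - 0.3521i), (-0.855 + 0.3521i)).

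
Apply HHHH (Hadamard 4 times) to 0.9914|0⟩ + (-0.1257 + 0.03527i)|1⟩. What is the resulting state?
0.9914|0⟩ + (-0.1257 + 0.03527i)|1⟩

H² = I, so an even number of Hadamards cancels: H^4 = I and the state is unchanged.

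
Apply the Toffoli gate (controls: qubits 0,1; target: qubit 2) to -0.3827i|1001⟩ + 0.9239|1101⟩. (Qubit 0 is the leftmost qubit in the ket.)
-0.3827i|1001⟩ + 0.9239|1111⟩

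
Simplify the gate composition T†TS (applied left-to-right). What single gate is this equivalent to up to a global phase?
S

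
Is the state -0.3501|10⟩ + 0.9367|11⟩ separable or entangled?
Separable

Writing the state as a|00⟩ + b|01⟩ + c|10⟩ + d|11⟩, it is a product state iff ad − bc = 0.
Here (a, b, c, d) = (0, 0, -0.3501, 0.9367): ad − bc = (0)(0.9367) − (0)(-0.3501) = 0, so the state is separable.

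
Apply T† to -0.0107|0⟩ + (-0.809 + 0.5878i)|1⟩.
-0.0107|0⟩ + (-0.1564 + 0.9877i)|1⟩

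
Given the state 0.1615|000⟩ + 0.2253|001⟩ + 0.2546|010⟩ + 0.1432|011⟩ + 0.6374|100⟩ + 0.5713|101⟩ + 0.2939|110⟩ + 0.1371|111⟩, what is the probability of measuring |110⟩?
0.08638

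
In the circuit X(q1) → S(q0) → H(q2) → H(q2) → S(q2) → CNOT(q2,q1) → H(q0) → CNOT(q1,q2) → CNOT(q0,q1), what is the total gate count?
9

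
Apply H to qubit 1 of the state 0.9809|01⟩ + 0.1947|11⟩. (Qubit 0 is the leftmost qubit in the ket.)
0.6936|00⟩ - 0.6936|01⟩ + 0.1377|10⟩ - 0.1377|11⟩

H on qubit 1 mixes each pair of kets that differ only in qubit 1: amplitudes (a, b) of (|…0…⟩, |…1…⟩) become ((a + b)/√2, (a − b)/√2). Kets absent from the input have amplitude 0.
(|00⟩, |01⟩): (a, b) = (0, 0.9809) → (0.6936, -0.6936)
(|10⟩, |11⟩): (a, b) = (0, 0.1947) → (0.1377, -0.1377)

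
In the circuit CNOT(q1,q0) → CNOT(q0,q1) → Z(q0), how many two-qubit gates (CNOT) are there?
2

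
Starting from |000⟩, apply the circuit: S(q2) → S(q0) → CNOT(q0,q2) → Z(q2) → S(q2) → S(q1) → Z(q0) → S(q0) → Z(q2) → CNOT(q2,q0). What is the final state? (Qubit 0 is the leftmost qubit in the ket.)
|000⟩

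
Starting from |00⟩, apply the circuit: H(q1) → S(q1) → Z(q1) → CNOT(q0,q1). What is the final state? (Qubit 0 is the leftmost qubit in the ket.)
1/√2|00⟩ - (1/√2)i|01⟩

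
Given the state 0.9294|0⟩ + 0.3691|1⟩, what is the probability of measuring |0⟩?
0.8638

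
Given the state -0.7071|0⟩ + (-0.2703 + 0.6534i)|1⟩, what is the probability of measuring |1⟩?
0.5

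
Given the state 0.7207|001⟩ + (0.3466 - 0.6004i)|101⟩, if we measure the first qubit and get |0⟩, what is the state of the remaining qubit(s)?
|01⟩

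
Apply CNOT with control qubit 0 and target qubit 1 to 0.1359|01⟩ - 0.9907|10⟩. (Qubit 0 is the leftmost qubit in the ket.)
0.1359|01⟩ - 0.9907|11⟩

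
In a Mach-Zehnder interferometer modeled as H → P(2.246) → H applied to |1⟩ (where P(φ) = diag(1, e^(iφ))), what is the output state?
(0.8125 - 0.3903i)|0⟩ + (0.1875 + 0.3903i)|1⟩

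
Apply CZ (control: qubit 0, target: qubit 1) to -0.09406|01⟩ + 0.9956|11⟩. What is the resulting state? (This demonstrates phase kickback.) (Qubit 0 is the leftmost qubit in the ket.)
-0.09406|01⟩ - 0.9956|11⟩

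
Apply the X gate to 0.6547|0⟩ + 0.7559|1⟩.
0.7559|0⟩ + 0.6547|1⟩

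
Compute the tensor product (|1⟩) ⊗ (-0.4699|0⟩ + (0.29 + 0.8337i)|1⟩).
-0.4699|10⟩ + (0.29 + 0.8337i)|11⟩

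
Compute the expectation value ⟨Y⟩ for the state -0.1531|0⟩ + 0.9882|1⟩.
0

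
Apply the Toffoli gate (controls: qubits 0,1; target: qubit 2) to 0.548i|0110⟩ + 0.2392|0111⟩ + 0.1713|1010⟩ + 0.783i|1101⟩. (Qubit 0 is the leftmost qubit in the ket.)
0.548i|0110⟩ + 0.2392|0111⟩ + 0.1713|1010⟩ + 0.783i|1111⟩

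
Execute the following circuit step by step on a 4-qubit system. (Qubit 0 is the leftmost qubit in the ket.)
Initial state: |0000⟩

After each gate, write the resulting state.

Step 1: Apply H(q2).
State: 1/√2|0000⟩ + 1/√2|0010⟩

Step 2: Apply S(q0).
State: 1/√2|0000⟩ + 1/√2|0010⟩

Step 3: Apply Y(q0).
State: (1/√2)i|1000⟩ + (1/√2)i|1010⟩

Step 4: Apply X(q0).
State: (1/√2)i|0000⟩ + (1/√2)i|0010⟩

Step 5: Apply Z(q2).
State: (1/√2)i|0000⟩ - (1/√2)i|0010⟩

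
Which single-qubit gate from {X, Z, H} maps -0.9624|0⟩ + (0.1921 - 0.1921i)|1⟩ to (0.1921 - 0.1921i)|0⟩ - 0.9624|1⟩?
X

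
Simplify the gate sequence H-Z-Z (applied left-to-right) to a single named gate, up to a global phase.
H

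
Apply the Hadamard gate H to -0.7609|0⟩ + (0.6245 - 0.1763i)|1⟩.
(-0.09645 - 0.1247i)|0⟩ + (-0.9796 + 0.1247i)|1⟩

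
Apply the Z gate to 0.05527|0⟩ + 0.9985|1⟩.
0.05527|0⟩ - 0.9985|1⟩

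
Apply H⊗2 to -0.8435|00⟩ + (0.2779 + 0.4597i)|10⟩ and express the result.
(-0.2828 + 0.2299i)|00⟩ + (-0.2828 + 0.2299i)|01⟩ + (-0.5607 - 0.2299i)|10⟩ + (-0.5607 - 0.2299i)|11⟩

H⊗2 gives amp(|y⟩) = (1/2) Σ_x (−1)^(x·y) amp(|x⟩), where x·y is the number of positions in which both x and y have a 1.
|00⟩: (-0.8435 + (0.2779 + 0.4597i))/2 = (-0.2828 + 0.2299i)
|01⟩: (-0.8435 + (0.2779 + 0.4597i))/2 = (-0.2828 + 0.2299i)
|10⟩: (-0.8435 - (0.2779 + 0.4597i))/2 = (-0.5607 - 0.2299i)
|11⟩: (-0.8435 - (0.2779 + 0.4597i))/2 = (-0.5607 - 0.2299i)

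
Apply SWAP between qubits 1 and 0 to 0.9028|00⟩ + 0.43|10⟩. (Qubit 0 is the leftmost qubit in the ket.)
0.9028|00⟩ + 0.43|01⟩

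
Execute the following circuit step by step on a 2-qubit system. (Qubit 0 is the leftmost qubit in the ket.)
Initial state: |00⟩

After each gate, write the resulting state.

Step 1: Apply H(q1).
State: 1/√2|00⟩ + 1/√2|01⟩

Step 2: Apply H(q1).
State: |00⟩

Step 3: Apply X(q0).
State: |10⟩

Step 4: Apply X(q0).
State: |00⟩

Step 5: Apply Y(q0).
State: i|10⟩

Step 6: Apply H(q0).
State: (1/√2)i|00⟩ - (1/√2)i|10⟩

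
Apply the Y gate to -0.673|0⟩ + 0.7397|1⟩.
-0.7397i|0⟩ - 0.673i|1⟩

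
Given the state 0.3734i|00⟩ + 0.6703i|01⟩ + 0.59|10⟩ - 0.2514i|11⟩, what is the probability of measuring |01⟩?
0.4493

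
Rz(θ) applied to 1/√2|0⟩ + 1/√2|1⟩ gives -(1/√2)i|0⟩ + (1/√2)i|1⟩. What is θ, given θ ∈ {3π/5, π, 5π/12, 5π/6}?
π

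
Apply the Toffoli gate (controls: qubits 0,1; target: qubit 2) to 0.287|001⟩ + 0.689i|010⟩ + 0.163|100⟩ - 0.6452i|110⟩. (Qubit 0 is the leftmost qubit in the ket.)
0.287|001⟩ + 0.689i|010⟩ + 0.163|100⟩ - 0.6452i|111⟩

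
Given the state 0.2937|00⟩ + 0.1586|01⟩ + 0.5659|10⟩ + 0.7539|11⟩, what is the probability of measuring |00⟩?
0.08626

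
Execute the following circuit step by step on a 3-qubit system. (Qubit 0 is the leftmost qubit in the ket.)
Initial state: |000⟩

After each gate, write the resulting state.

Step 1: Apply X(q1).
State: |010⟩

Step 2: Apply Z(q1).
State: -|010⟩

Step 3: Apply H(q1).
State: -1/√2|000⟩ + 1/√2|010⟩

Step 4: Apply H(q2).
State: -1/2|000⟩ - 1/2|001⟩ + 1/2|010⟩ + 1/2|011⟩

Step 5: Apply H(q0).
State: -1/√8|000⟩ - 1/√8|001⟩ + 1/√8|010⟩ + 1/√8|011⟩ - 1/√8|100⟩ - 1/√8|101⟩ + 1/√8|110⟩ + 1/√8|111⟩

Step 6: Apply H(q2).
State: -1/2|000⟩ + 1/2|010⟩ - 1/2|100⟩ + 1/2|110⟩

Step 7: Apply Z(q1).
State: -1/2|000⟩ - 1/2|010⟩ - 1/2|100⟩ - 1/2|110⟩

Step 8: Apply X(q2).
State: -1/2|001⟩ - 1/2|011⟩ - 1/2|101⟩ - 1/2|111⟩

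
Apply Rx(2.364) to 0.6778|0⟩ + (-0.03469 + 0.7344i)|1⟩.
(0.9365 + 0.0321i)|0⟩ + (-0.01315 - 0.3488i)|1⟩

Rx(2.364) = [[cos(θ/2), −i·sin(θ/2)], [−i·sin(θ/2), cos(θ/2)]]; θ = 2.364, cos(θ/2) ≈ 0.379075, sin(θ/2) ≈ 0.925366.
With a = amp(|0⟩) = 0.6778 and b = amp(|1⟩) = (-0.03469 + 0.7344i):
new amp(|0⟩) = (0.379075)·a + (-0.925366i)·b = (0.9365 + 0.0321i)
new amp(|1⟩) = (-0.925366i)·a + (0.379075)·b = (-0.01315 - 0.3488i)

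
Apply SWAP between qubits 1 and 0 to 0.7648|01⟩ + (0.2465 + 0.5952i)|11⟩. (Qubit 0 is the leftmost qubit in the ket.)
0.7648|10⟩ + (0.2465 + 0.5952i)|11⟩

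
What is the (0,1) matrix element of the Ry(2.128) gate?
-0.8743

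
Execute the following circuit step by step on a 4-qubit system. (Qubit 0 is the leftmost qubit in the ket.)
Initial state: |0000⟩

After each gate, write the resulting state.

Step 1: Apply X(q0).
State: |1000⟩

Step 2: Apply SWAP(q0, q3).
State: |0001⟩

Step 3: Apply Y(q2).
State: i|0011⟩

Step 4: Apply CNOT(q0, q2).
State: i|0011⟩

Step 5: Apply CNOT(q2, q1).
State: i|0111⟩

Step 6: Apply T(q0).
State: i|0111⟩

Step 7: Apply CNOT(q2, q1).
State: i|0011⟩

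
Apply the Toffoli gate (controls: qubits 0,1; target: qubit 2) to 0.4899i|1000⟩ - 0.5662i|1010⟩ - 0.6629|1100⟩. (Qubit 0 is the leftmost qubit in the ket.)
0.4899i|1000⟩ - 0.5662i|1010⟩ - 0.6629|1110⟩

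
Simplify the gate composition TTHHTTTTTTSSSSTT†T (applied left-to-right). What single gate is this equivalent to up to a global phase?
T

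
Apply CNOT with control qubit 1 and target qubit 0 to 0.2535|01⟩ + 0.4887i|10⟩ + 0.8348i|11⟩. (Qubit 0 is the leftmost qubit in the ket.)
0.8348i|01⟩ + 0.4887i|10⟩ + 0.2535|11⟩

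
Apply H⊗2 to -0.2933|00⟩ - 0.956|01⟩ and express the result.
-0.6247|00⟩ + 0.3314|01⟩ - 0.6247|10⟩ + 0.3314|11⟩

H⊗2 gives amp(|y⟩) = (1/2) Σ_x (−1)^(x·y) amp(|x⟩), where x·y is the number of positions in which both x and y have a 1.
|00⟩: (-0.2933 - 0.956)/2 = -0.6247
|01⟩: (-0.2933 + 0.956)/2 = 0.3314
|10⟩: (-0.2933 - 0.956)/2 = -0.6247
|11⟩: (-0.2933 + 0.956)/2 = 0.3314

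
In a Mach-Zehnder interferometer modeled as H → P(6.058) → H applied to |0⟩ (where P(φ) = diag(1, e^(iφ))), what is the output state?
(0.9874 - 0.1116i)|0⟩ + (0.01262 + 0.1116i)|1⟩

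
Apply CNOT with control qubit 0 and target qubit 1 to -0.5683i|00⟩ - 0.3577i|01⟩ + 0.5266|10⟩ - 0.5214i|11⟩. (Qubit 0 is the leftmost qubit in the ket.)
-0.5683i|00⟩ - 0.3577i|01⟩ - 0.5214i|10⟩ + 0.5266|11⟩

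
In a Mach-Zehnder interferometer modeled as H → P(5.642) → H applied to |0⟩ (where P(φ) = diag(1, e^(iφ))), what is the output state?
(0.9007 - 0.2991i)|0⟩ + (0.09931 + 0.2991i)|1⟩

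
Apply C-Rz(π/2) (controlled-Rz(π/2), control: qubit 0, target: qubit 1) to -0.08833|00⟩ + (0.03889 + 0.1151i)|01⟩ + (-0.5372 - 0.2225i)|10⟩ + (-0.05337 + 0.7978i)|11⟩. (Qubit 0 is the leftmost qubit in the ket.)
-0.08833|00⟩ + (0.03889 + 0.1151i)|01⟩ + (-0.5372 + 0.2225i)|10⟩ + (-0.6019 + 0.5264i)|11⟩

C-Rz(π/2) leaves the control-|0⟩ kets |00⟩, |01⟩ unchanged and applies Rz(π/2) to qubit 1 on the control-|1⟩ pair (|10⟩, |11⟩).
Rz(π/2) = [[e^(−iθ/2), 0], [0, e^(iθ/2)]] with e^(±iθ/2) = cos(θ/2) ± i·sin(θ/2); θ = π/2, cos(θ/2) ≈ 0.707107, sin(θ/2) ≈ 0.707107.
With a = amp(|10⟩) = (-0.5372 - 0.2225i) and b = amp(|11⟩) = (-0.05337 + 0.7978i):
new amp(|10⟩) = (0.707107 - 0.707107i)·a = (-0.5372 + 0.2225i)
new amp(|11⟩) = (0.707107 + 0.707107i)·b = (-0.6019 + 0.5264i)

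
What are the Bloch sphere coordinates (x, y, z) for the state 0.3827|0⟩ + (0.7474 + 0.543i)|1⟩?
(0.5721, 0.4156, -0.707)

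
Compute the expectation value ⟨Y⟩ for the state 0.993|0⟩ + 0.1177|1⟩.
0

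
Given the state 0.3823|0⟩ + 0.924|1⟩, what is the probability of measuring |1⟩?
0.8538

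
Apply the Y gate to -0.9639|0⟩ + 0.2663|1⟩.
-0.2663i|0⟩ - 0.9639i|1⟩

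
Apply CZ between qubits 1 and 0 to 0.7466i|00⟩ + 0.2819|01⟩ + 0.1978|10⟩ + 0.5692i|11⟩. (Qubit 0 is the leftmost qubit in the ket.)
0.7466i|00⟩ + 0.2819|01⟩ + 0.1978|10⟩ - 0.5692i|11⟩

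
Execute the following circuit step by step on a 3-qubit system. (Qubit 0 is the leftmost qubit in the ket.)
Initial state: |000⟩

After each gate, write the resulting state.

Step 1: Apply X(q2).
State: |001⟩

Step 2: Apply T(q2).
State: (1/√2 + (1/√2)i)|001⟩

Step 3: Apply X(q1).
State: (1/√2 + (1/√2)i)|011⟩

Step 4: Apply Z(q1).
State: (-1/√2 - (1/√2)i)|011⟩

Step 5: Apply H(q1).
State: (-1/2 - (1/2)i)|001⟩ + (1/2 + (1/2)i)|011⟩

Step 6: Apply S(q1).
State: (-1/2 - (1/2)i)|001⟩ + (-1/2 + (1/2)i)|011⟩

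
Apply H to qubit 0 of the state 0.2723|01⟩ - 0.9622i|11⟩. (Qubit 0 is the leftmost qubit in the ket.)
(0.1925 - 0.6804i)|01⟩ + (0.1925 + 0.6804i)|11⟩

H on qubit 0 mixes each pair of kets that differ only in qubit 0: amplitudes (a, b) of (|…0…⟩, |…1…⟩) become ((a + b)/√2, (a − b)/√2). Kets absent from the input have amplitude 0.
(|01⟩, |11⟩): (a, b) = (0.2723, -0.9622i) → ((0.1925 - 0.6804i), (0.1925 + 0.6804i))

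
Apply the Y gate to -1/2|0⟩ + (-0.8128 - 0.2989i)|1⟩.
(-0.2989 + 0.8128i)|0⟩ - (1/2)i|1⟩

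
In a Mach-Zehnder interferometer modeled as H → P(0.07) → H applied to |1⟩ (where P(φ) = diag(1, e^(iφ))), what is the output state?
(0.001224 - 0.03497i)|0⟩ + (0.9988 + 0.03497i)|1⟩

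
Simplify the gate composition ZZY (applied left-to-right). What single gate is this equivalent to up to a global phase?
Y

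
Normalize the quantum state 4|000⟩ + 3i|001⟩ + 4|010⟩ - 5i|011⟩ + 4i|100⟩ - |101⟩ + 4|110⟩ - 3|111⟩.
0.3849|000⟩ + 0.2887i|001⟩ + 0.3849|010⟩ - 0.4811i|011⟩ + 0.3849i|100⟩ - 0.09623|101⟩ + 0.3849|110⟩ - 0.2887|111⟩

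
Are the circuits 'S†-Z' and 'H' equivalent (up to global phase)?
No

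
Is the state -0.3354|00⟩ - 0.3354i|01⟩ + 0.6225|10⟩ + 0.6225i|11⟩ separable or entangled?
Separable

Writing the state as a|00⟩ + b|01⟩ + c|10⟩ + d|11⟩, it is a product state iff ad − bc = 0.
Here (a, b, c, d) = (-0.3354, -0.3354i, 0.6225, 0.6225i): ad − bc = (-0.3354)(0.6225i) − (-0.3354i)(0.6225) = 0, so the state is separable.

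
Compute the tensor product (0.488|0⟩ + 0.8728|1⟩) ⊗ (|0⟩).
0.488|00⟩ + 0.8728|10⟩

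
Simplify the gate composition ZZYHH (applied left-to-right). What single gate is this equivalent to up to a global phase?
Y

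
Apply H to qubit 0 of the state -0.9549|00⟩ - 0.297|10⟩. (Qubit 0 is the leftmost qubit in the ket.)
-0.8852|00⟩ - 0.4652|10⟩

H on qubit 0 mixes each pair of kets that differ only in qubit 0: amplitudes (a, b) of (|…0…⟩, |…1…⟩) become ((a + b)/√2, (a − b)/√2). Kets absent from the input have amplitude 0.
(|00⟩, |10⟩): (a, b) = (-0.9549, -0.297) → (-0.8852, -0.4652)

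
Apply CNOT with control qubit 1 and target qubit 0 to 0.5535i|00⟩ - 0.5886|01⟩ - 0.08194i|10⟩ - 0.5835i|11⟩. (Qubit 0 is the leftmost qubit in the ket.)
0.5535i|00⟩ - 0.5835i|01⟩ - 0.08194i|10⟩ - 0.5886|11⟩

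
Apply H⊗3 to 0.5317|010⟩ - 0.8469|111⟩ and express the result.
-0.1114|000⟩ + 0.4874|001⟩ + 0.1114|010⟩ - 0.4874|011⟩ + 0.4874|100⟩ - 0.1114|101⟩ - 0.4874|110⟩ + 0.1114|111⟩

H⊗3 gives amp(|y⟩) = (1/2√2) Σ_x (−1)^(x·y) amp(|x⟩), where x·y is the number of positions in which both x and y have a 1.
|000⟩: (0.5317 - 0.8469)/(2√2) = -0.1114
|001⟩: (0.5317 + 0.8469)/(2√2) = 0.4874
|010⟩: (-0.5317 + 0.8469)/(2√2) = 0.1114
|011⟩: (-0.5317 - 0.8469)/(2√2) = -0.4874
|100⟩: (0.5317 + 0.8469)/(2√2) = 0.4874
|101⟩: (0.5317 - 0.8469)/(2√2) = -0.1114
|110⟩: (-0.5317 - 0.8469)/(2√2) = -0.4874
|111⟩: (-0.5317 + 0.8469)/(2√2) = 0.1114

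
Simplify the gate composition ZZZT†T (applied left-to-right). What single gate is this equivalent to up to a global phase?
Z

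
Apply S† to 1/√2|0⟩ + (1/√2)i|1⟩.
1/√2|0⟩ + 1/√2|1⟩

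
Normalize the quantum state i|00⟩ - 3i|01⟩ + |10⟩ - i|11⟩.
0.2887i|00⟩ - 0.866i|01⟩ + 0.2887|10⟩ - 0.2887i|11⟩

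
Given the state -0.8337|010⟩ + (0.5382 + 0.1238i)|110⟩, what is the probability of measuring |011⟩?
0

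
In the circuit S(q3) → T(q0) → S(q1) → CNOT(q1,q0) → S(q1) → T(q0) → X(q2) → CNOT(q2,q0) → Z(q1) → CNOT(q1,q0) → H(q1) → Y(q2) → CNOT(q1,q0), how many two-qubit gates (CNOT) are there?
4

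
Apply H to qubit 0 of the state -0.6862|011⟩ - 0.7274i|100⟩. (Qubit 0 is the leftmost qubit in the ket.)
-0.5143i|000⟩ - 0.4852|011⟩ + 0.5143i|100⟩ - 0.4852|111⟩

H on qubit 0 mixes each pair of kets that differ only in qubit 0: amplitudes (a, b) of (|…0…⟩, |…1…⟩) become ((a + b)/√2, (a − b)/√2). Kets absent from the input have amplitude 0.
(|000⟩, |100⟩): (a, b) = (0, -0.7274i) → (-0.5143i, 0.5143i)
(|011⟩, |111⟩): (a, b) = (-0.6862, 0) → (-0.4852, -0.4852)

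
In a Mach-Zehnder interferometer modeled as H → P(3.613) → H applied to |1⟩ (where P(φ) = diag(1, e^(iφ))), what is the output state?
(0.9455 + 0.2271i)|0⟩ + (0.05453 - 0.2271i)|1⟩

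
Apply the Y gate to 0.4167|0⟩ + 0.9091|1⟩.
-0.9091i|0⟩ + 0.4167i|1⟩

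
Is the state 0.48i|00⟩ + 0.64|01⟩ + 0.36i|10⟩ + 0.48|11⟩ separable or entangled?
Separable

Writing the state as a|00⟩ + b|01⟩ + c|10⟩ + d|11⟩, it is a product state iff ad − bc = 0.
Here (a, b, c, d) = (0.48i, 0.64, 0.36i, 0.48): ad − bc = (0.48i)(0.48) − (0.64)(0.36i) = 0, so the state is separable.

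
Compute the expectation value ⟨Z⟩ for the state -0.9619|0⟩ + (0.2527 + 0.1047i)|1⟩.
0.8504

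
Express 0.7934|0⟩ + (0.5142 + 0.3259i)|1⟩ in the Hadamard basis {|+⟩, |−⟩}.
(0.9246 + 0.2304i)|+⟩ + (0.1974 - 0.2304i)|−⟩

With |ψ⟩ = α|0⟩ + β|1⟩, the Hadamard-basis coefficients are ⟨+|ψ⟩ = (α + β)/√2 and ⟨−|ψ⟩ = (α − β)/√2.
Here α = 0.7934, β = (0.5142 + 0.3259i): (α + β)/√2 = (0.9246 + 0.2304i), (α − β)/√2 = (0.1974 - 0.2304i).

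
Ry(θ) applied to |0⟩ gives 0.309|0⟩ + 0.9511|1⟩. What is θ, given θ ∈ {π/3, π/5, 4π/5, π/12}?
4π/5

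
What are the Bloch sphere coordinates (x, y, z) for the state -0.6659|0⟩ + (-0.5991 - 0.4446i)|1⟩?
(0.7979, 0.5921, -0.1132)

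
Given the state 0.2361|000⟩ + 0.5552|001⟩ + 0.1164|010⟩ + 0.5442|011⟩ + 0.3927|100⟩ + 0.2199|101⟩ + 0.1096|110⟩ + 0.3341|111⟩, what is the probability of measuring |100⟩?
0.1542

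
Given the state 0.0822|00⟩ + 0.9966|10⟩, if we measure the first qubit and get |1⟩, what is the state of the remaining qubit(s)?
|0⟩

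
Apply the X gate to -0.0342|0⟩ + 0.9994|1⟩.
0.9994|0⟩ - 0.0342|1⟩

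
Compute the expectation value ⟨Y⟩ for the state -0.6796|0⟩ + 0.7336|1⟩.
0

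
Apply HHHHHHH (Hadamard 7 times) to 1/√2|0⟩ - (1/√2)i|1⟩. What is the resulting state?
(1/2 - (1/2)i)|0⟩ + (1/2 + (1/2)i)|1⟩

H² = I, so H^7 = H: a single Hadamard. With (a, b) = (1/√2, -(1/√2)i), H gives ((a + b)/√2, (a − b)/√2) = ((1/2 - (1/2)i), (1/2 + (1/2)i)).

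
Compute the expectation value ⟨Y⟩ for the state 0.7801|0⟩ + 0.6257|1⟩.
0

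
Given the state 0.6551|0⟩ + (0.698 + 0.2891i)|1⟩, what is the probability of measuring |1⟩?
0.5708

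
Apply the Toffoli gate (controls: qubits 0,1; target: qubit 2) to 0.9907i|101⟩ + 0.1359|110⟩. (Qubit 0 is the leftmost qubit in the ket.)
0.9907i|101⟩ + 0.1359|111⟩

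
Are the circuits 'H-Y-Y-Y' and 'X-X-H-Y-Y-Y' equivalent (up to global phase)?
Yes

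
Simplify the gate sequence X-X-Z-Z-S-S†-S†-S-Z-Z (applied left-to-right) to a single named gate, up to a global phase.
I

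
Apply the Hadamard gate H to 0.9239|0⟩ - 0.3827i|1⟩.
(0.6533 - 0.2706i)|0⟩ + (0.6533 + 0.2706i)|1⟩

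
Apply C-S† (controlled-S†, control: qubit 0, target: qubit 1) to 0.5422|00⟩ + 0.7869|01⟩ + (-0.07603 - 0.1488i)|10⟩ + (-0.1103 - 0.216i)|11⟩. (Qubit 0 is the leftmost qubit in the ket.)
0.5422|00⟩ + 0.7869|01⟩ + (-0.07603 - 0.1488i)|10⟩ + (-0.216 + 0.1103i)|11⟩

C-S† leaves the control-|0⟩ kets |00⟩, |01⟩ unchanged and applies S† to qubit 1 on the control-|1⟩ pair (|10⟩, |11⟩).
S† = [[1, 0], [0, -i]].
With a = amp(|10⟩) = (-0.07603 - 0.1488i) and b = amp(|11⟩) = (-0.1103 - 0.216i):
new amp(|10⟩) = (1)·a = (-0.07603 - 0.1488i)
new amp(|11⟩) = (-i)·b = (-0.216 + 0.1103i)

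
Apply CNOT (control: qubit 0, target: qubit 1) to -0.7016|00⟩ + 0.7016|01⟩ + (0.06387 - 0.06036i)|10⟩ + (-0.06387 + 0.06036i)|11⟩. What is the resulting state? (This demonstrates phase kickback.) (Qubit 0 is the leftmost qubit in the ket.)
-0.7016|00⟩ + 0.7016|01⟩ + (-0.06387 + 0.06036i)|10⟩ + (0.06387 - 0.06036i)|11⟩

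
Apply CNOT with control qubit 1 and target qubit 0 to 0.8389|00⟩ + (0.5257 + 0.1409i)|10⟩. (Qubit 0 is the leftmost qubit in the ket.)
0.8389|00⟩ + (0.5257 + 0.1409i)|10⟩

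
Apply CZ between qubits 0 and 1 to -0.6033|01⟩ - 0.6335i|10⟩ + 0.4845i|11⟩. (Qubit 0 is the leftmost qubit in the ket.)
-0.6033|01⟩ - 0.6335i|10⟩ - 0.4845i|11⟩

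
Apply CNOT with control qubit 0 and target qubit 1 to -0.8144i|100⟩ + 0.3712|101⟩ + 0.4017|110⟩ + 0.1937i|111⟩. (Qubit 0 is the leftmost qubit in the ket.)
0.4017|100⟩ + 0.1937i|101⟩ - 0.8144i|110⟩ + 0.3712|111⟩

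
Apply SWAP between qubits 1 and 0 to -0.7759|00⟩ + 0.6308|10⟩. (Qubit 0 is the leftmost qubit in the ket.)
-0.7759|00⟩ + 0.6308|01⟩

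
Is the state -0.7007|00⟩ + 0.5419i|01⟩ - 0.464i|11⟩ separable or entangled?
Entangled

Writing the state as a|00⟩ + b|01⟩ + c|10⟩ + d|11⟩, it is a product state iff ad − bc = 0.
Here (a, b, c, d) = (-0.7007, 0.5419i, 0, -0.464i): ad − bc = (-0.7007)(-0.464i) − (0.5419i)(0) = 0.3251i ≠ 0, so the state is entangled.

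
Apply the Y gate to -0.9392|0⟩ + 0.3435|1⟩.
-0.3435i|0⟩ - 0.9392i|1⟩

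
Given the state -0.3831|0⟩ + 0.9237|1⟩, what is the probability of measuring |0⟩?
0.1468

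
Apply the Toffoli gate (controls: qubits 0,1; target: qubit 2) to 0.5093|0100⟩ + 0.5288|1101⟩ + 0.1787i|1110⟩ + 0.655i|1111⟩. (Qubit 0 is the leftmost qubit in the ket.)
0.5093|0100⟩ + 0.1787i|1100⟩ + 0.655i|1101⟩ + 0.5288|1111⟩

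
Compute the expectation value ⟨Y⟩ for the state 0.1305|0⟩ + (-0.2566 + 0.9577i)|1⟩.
0.25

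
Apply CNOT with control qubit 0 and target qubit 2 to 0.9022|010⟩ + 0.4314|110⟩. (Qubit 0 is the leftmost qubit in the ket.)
0.9022|010⟩ + 0.4314|111⟩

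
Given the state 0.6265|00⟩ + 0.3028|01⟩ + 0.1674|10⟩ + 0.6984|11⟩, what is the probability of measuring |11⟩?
0.4878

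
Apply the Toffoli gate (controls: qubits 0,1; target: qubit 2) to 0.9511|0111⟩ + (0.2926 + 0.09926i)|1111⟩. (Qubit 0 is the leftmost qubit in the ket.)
0.9511|0111⟩ + (0.2926 + 0.09926i)|1101⟩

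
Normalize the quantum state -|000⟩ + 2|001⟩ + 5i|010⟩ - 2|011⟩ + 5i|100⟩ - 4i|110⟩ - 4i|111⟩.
-0.1048|000⟩ + 0.2097|001⟩ + 0.5241i|010⟩ - 0.2097|011⟩ + 0.5241i|100⟩ - 0.4193i|110⟩ - 0.4193i|111⟩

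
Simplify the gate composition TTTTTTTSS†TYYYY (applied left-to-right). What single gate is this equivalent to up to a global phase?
I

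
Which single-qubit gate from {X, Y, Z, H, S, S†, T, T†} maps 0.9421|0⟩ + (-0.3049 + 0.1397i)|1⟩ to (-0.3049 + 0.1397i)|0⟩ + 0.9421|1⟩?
X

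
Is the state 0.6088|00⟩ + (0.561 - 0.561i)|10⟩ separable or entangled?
Separable

Writing the state as a|00⟩ + b|01⟩ + c|10⟩ + d|11⟩, it is a product state iff ad − bc = 0.
Here (a, b, c, d) = (0.6088, 0, (0.561 - 0.561i), 0): ad − bc = (0.6088)(0) − (0)(0.561 - 0.561i) = 0, so the state is separable.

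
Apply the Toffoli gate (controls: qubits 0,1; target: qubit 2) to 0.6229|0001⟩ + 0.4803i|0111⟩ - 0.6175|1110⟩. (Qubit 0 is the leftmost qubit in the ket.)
0.6229|0001⟩ + 0.4803i|0111⟩ - 0.6175|1100⟩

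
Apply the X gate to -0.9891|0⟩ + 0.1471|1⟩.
0.1471|0⟩ - 0.9891|1⟩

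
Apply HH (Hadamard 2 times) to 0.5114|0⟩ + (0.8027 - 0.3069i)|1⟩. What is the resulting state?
0.5114|0⟩ + (0.8027 - 0.3069i)|1⟩

H² = I, so an even number of Hadamards cancels: H^2 = I and the state is unchanged.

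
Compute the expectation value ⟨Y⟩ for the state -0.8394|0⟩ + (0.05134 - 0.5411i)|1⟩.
0.9084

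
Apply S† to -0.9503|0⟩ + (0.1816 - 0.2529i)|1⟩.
-0.9503|0⟩ + (-0.2529 - 0.1816i)|1⟩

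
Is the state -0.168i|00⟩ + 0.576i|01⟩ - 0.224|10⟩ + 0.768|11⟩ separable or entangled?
Separable

Writing the state as a|00⟩ + b|01⟩ + c|10⟩ + d|11⟩, it is a product state iff ad − bc = 0.
Here (a, b, c, d) = (-0.168i, 0.576i, -0.224, 0.768): ad − bc = (-0.168i)(0.768) − (0.576i)(-0.224) = 0, so the state is separable.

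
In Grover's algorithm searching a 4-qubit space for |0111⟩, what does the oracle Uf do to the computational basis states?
Uf|x⟩ = -|x⟩ if x = 0111, else |x⟩ (phase flip on target)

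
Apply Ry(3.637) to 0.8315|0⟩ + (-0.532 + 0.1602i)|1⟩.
(0.3119 - 0.1553i)|0⟩ + (0.9366 - 0.03928i)|1⟩

Ry(3.637) = [[cos(θ/2), −sin(θ/2)], [sin(θ/2), cos(θ/2)]]; θ = 3.637, cos(θ/2) ≈ -0.245178, sin(θ/2) ≈ 0.969478.
With a = amp(|0⟩) = 0.8315 and b = amp(|1⟩) = (-0.532 + 0.1602i):
new amp(|0⟩) = (-0.245178)·a + (-0.969478)·b = (0.3119 - 0.1553i)
new amp(|1⟩) = (0.969478)·a + (-0.245178)·b = (0.9366 - 0.03928i)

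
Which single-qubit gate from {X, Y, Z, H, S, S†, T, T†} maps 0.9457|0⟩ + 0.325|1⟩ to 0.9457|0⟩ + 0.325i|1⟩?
S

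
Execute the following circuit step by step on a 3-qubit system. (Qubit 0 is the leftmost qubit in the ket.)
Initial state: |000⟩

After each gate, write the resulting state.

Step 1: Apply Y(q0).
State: i|100⟩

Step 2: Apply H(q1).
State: (1/√2)i|100⟩ + (1/√2)i|110⟩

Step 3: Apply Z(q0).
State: -(1/√2)i|100⟩ - (1/√2)i|110⟩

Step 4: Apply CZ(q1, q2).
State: -(1/√2)i|100⟩ - (1/√2)i|110⟩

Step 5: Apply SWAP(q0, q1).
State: -(1/√2)i|010⟩ - (1/√2)i|110⟩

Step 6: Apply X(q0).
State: -(1/√2)i|010⟩ - (1/√2)i|110⟩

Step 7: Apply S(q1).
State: 1/√2|010⟩ + 1/√2|110⟩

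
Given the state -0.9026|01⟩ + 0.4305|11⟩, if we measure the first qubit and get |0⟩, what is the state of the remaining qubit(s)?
-|1⟩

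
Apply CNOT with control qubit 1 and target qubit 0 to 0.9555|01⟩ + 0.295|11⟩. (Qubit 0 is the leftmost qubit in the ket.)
0.295|01⟩ + 0.9555|11⟩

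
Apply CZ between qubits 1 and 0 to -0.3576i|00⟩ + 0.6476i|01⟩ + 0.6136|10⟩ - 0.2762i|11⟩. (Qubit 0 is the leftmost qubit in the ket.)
-0.3576i|00⟩ + 0.6476i|01⟩ + 0.6136|10⟩ + 0.2762i|11⟩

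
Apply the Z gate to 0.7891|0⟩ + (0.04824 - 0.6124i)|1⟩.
0.7891|0⟩ + (-0.04824 + 0.6124i)|1⟩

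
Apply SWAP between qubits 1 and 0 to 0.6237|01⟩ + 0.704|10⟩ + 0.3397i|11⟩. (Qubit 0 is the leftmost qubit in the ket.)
0.704|01⟩ + 0.6237|10⟩ + 0.3397i|11⟩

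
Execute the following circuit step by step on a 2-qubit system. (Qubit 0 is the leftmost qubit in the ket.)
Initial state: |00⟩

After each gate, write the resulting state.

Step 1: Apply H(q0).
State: 1/√2|00⟩ + 1/√2|10⟩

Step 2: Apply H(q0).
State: |00⟩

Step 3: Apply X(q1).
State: |01⟩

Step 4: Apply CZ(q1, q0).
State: |01⟩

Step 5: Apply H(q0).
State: 1/√2|01⟩ + 1/√2|11⟩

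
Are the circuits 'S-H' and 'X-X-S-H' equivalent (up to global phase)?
Yes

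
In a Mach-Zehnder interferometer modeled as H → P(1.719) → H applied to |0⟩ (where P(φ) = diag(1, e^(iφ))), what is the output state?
(0.4262 + 0.4945i)|0⟩ + (0.5738 - 0.4945i)|1⟩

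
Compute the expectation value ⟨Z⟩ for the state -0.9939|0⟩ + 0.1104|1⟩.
0.9756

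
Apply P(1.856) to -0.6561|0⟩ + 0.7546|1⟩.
-0.6561|0⟩ + (-0.2123 + 0.7241i)|1⟩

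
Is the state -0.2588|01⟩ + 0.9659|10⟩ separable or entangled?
Entangled

Writing the state as a|00⟩ + b|01⟩ + c|10⟩ + d|11⟩, it is a product state iff ad − bc = 0.
Here (a, b, c, d) = (0, -0.2588, 0.9659, 0): ad − bc = (0)(0) − (-0.2588)(0.9659) = 0.25 ≠ 0, so the state is entangled.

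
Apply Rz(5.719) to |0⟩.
(-0.9605 - 0.2784i)|0⟩

Rz(5.719) = [[e^(−iθ/2), 0], [0, e^(iθ/2)]] with e^(±iθ/2) = cos(θ/2) ± i·sin(θ/2); θ = 5.719, cos(θ/2) ≈ -0.960475, sin(θ/2) ≈ 0.278366.
With a = amp(|0⟩) = 1 and b = amp(|1⟩) = 0:
new amp(|0⟩) = (-0.960475 - 0.278366i)·a = (-0.9605 - 0.2784i)
new amp(|1⟩) = (-0.960475 + 0.278366i)·b = 0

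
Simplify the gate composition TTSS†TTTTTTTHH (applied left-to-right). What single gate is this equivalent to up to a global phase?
T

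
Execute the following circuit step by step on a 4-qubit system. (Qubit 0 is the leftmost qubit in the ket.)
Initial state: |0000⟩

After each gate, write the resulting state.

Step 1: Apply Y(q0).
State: i|1000⟩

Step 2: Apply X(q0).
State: i|0000⟩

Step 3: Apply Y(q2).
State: -|0010⟩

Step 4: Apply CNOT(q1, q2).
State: -|0010⟩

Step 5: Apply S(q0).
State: -|0010⟩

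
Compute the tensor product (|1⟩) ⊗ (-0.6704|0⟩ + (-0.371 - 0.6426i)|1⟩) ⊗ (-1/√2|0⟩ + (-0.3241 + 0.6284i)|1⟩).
0.474|100⟩ + (0.2173 - 0.4213i)|101⟩ + (0.2623 + 0.4544i)|110⟩ + (0.5241 - 0.02487i)|111⟩

amp(|b₁b₂…⟩) = product of the factor amplitudes for bits b₁, b₂, …; only kets whose every factor amplitude is nonzero survive.
|100⟩: (1)(-0.6704)(-1/√2) = 0.474
|101⟩: (1)(-0.6704)(-0.3241 + 0.6284i) = (0.2173 - 0.4213i)
|110⟩: (1)(-0.371 - 0.6426i)(-1/√2) = (0.2623 + 0.4544i)
|111⟩: (1)(-0.371 - 0.6426i)(-0.3241 + 0.6284i) = (0.5241 - 0.02487i)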